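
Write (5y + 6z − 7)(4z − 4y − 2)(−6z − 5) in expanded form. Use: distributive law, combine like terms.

24yz² − 88yz + 120y²z + 100y² − 90y − 144z³ + 120z² + 116z − 70

(5y + 6z − 7)(4z − 4y − 2)(−6z − 5)
= (20yz − 20y² − 10y + 24z² − 24yz − 12z − 28z + 28y + 14)(−6z − 5)    [distributive law]
= (−4yz − 20y² + 18y + 24z² − 40z + 14)(−6z − 5)    [combine like terms]
= 24yz² + 20yz + 120y²z + 100y² − 108yz − 90y − 144z³ − 120z² + 240z² + 200z − 84z − 70    [distributive law]
= 24yz² − 88yz + 120y²z + 100y² − 90y − 144z³ + 120z² + 116z − 70    [combine like terms]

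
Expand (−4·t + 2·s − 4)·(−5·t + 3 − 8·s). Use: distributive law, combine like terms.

(−4·t + 2·s − 4)·(−5·t + 3 − 8·s)
= 20·t^2 − 12·t + 32·s·t − 10·s·t + 6·s − 16·s^2 + 20·t − 12 + 32·s    [distributive law]
= 20·t^2 + 8·t + 22·s·t + 38·s − 16·s^2 − 12    [combine like terms]

20·t^2 + 8·t + 22·s·t + 38·s − 16·s^2 − 12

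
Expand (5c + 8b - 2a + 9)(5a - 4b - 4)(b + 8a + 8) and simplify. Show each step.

(5c + 8b - 2a + 9)(5a - 4b - 4)(b + 8a + 8)
= (25ac - 20bc - 20c + 40ab - 32b² - 32b - 10a² + 8ab + 8a + 45a - 36b - 36)(b + 8a + 8)    [distributive law]
= (25ac - 20bc - 20c + 48ab - 32b² - 68b - 10a² + 53a - 36)(b + 8a + 8)    [combine like terms]
= 25abc + 200a²c + 200ac - 20b²c - 160abc - 160bc - 20bc - 160ac - 160c + 48ab² + 384a²b + 384ab - 32b³ - 256ab² - 256b² - 68b² - 544ab - 544b - 10a²b - 80a³ - 80a² + 53ab + 424a² + 424a - 36b - 288a - 288    [distributive law]
= -135abc + 200a²c + 40ac - 20b²c - 180bc - 160c - 208ab² + 374a²b - 107ab - 32b³ - 324b² - 580b - 80a³ + 344a² + 136a - 288    [combine like terms]

-135abc + 200a²c + 40ac - 20b²c - 180bc - 160c - 208ab² + 374a²b - 107ab - 32b³ - 324b² - 580b - 80a³ + 344a² + 136a - 288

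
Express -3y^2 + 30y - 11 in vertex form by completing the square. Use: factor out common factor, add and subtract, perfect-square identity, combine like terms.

-3(y - 5)^2 + 64

-3y^2 + 30y - 11
= -3(y^2 - 10y) - 11    [factor out -3 from the y-terms]
= -3(y^2 - 10y + 25 - 25) - 11    [add and subtract 25 inside the bracket]
= -3(y - 5)^2 + 75 - 11    [perfect-square identity]
= -3(y - 5)^2 + 64    [combine constants]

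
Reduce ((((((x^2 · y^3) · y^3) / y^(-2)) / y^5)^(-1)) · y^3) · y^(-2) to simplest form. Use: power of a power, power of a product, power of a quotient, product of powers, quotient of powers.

((((((x^2 · y^3) · y^3) / y^(-2)) / y^5)^(-1)) · y^3) · y^(-2)
= ((((((x^2 · y^3) · y^3) / y^(-2))^(-1)) / ((y^5)^(-1))) · y^3) · y^(-2)    [power of a quotient]
= ((((((x^2 · y^3) · y^3)^(-1)) / ((y^(-2))^(-1))) / ((y^5)^(-1))) · y^3) · y^(-2)    [power of a quotient]
= ((((((x^2 · y^3)^(-1)) · ((y^3)^(-1))) / ((y^(-2))^(-1))) / ((y^5)^(-1))) · y^3) · y^(-2)    [power of a product]
= (((((((x^2)^(-1)) · ((y^3)^(-1))) · ((y^3)^(-1))) / ((y^(-2))^(-1))) / ((y^5)^(-1))) · y^3) · y^(-2)    [power of a product]
= (((((x^(-2) · ((y^3)^(-1))) · ((y^3)^(-1))) / ((y^(-2))^(-1))) / ((y^5)^(-1))) · y^3) · y^(-2)    [power of a power]
= (((((x^(-2) · y^(-3)) · ((y^3)^(-1))) / ((y^(-2))^(-1))) / ((y^5)^(-1))) · y^3) · y^(-2)    [power of a power]
= (((((x^(-2) · y^(-3)) · y^(-3)) / ((y^(-2))^(-1))) / ((y^5)^(-1))) · y^3) · y^(-2)    [power of a power]
= (((((x^(-2) · y^(-3)) · y^(-3)) / y^2) / ((y^5)^(-1))) · y^3) · y^(-2)    [power of a power]
= (((((x^(-2) · y^(-3)) · y^(-3)) / y^2) / y^(-5)) · y^3) · y^(-2)    [power of a power]
= x^(-2)y^(-2)    [quotient of powers; product of powers]

x^(-2)y^(-2)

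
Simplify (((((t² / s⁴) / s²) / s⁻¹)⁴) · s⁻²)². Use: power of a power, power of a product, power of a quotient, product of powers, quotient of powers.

s⁻⁴⁴t¹⁶

(((((t² / s⁴) / s²) / s⁻¹)⁴) · s⁻²)²
= (((((t² / s⁴) / s²) / s⁻¹)⁴)²) · ((s⁻²)²)    [power of a product]
= ((((t² / s⁴) / s²) / s⁻¹)⁸) · ((s⁻²)²)    [power of a power]
= ((((t² / s⁴) / s²)⁸) / ((s⁻¹)⁸)) · ((s⁻²)²)    [power of a quotient]
= ((((t² / s⁴)⁸) / ((s²)⁸)) / ((s⁻¹)⁸)) · ((s⁻²)²)    [power of a quotient]
= (((((t²)⁸) / ((s⁴)⁸)) / ((s²)⁸)) / ((s⁻¹)⁸)) · ((s⁻²)²)    [power of a quotient]
= (((t¹⁶ / ((s⁴)⁸)) / ((s²)⁸)) / ((s⁻¹)⁸)) · ((s⁻²)²)    [power of a power]
= (((t¹⁶ / s³²) / ((s²)⁸)) / ((s⁻¹)⁸)) · ((s⁻²)²)    [power of a power]
= (((t¹⁶ / s³²) / s¹⁶) / ((s⁻¹)⁸)) · ((s⁻²)²)    [power of a power]
= (((t¹⁶ / s³²) / s¹⁶) / s⁻⁸) · ((s⁻²)²)    [power of a power]
= (((t¹⁶ / s³²) / s¹⁶) / s⁻⁸) · s⁻⁴    [power of a power]
= s⁻⁴⁴t¹⁶    [quotient of powers; product of powers]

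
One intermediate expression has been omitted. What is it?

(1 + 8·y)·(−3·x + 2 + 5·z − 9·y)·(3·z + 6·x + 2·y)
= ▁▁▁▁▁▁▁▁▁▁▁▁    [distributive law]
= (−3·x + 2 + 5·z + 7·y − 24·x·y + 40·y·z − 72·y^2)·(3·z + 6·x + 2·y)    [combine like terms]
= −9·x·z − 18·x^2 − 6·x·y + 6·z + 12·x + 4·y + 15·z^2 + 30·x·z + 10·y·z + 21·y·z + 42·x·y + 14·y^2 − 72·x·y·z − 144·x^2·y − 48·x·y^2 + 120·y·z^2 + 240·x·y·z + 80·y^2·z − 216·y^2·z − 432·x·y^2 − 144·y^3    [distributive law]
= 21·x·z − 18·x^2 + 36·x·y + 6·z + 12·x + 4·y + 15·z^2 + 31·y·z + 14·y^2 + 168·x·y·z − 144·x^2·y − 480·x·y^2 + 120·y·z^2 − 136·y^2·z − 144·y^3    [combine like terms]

After distributive law, the bracketed line is:

(−3·x + 2 + 5·z − 9·y − 24·x·y + 16·y + 40·y·z − 72·y^2)·(3·z + 6·x + 2·y)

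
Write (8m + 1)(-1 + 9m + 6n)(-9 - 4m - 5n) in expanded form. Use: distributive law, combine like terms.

-5m - 652m^2 - 461mn - 288m^3 - 552m^2n - 240mn^2 + 9 - 49n - 30n^2

(8m + 1)(-1 + 9m + 6n)(-9 - 4m - 5n)
= (-8m + 72m^2 + 48mn - 1 + 9m + 6n)(-9 - 4m - 5n)    [distributive law]
= (m + 72m^2 + 48mn - 1 + 6n)(-9 - 4m - 5n)    [combine like terms]
= -9m - 4m^2 - 5mn - 648m^2 - 288m^3 - 360m^2n - 432mn - 192m^2n - 240mn^2 + 9 + 4m + 5n - 54n - 24mn - 30n^2    [distributive law]
= -5m - 652m^2 - 461mn - 288m^3 - 552m^2n - 240mn^2 + 9 - 49n - 30n^2    [combine like terms]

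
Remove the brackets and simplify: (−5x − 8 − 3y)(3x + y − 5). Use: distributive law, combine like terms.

(−5x − 8 − 3y)(3x + y − 5)
= −15x² − 5xy + 25x − 24x − 8y + 40 − 9xy − 3y² + 15y    [distributive law]
= −15x² − 14xy + x + 7y + 40 − 3y²    [combine like terms]

−15x² − 14xy + x + 7y + 40 − 3y²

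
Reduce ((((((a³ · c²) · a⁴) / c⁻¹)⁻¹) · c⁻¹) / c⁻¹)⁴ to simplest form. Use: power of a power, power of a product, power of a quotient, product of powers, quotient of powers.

a⁻²⁸c⁻¹²

((((((a³ · c²) · a⁴) / c⁻¹)⁻¹) · c⁻¹) / c⁻¹)⁴
= ((((((a³ · c²) · a⁴) / c⁻¹)⁻¹) · c⁻¹)⁴) / ((c⁻¹)⁴)    [power of a quotient]
= ((((((a³ · c²) · a⁴) / c⁻¹)⁻¹)⁴) · ((c⁻¹)⁴)) / ((c⁻¹)⁴)    [power of a product]
= (((((a³ · c²) · a⁴) / c⁻¹)⁻⁴) · ((c⁻¹)⁴)) / ((c⁻¹)⁴)    [power of a power]
= (((((a³ · c²) · a⁴)⁻⁴) / ((c⁻¹)⁻⁴)) · ((c⁻¹)⁴)) / ((c⁻¹)⁴)    [power of a quotient]
= (((((a³ · c²)⁻⁴) · ((a⁴)⁻⁴)) / ((c⁻¹)⁻⁴)) · ((c⁻¹)⁴)) / ((c⁻¹)⁴)    [power of a product]
= ((((((a³)⁻⁴) · ((c²)⁻⁴)) · ((a⁴)⁻⁴)) / ((c⁻¹)⁻⁴)) · ((c⁻¹)⁴)) / ((c⁻¹)⁴)    [power of a product]
= ((((a⁻¹² · ((c²)⁻⁴)) · ((a⁴)⁻⁴)) / ((c⁻¹)⁻⁴)) · ((c⁻¹)⁴)) / ((c⁻¹)⁴)    [power of a power]
= ((((a⁻¹² · c⁻⁸) · ((a⁴)⁻⁴)) / ((c⁻¹)⁻⁴)) · ((c⁻¹)⁴)) / ((c⁻¹)⁴)    [power of a power]
= ((((a⁻¹² · c⁻⁸) · a⁻¹⁶) / ((c⁻¹)⁻⁴)) · ((c⁻¹)⁴)) / ((c⁻¹)⁴)    [power of a power]
= ((((a⁻¹² · c⁻⁸) · a⁻¹⁶) / c⁴) · ((c⁻¹)⁴)) / ((c⁻¹)⁴)    [power of a power]
= ((((a⁻¹² · c⁻⁸) · a⁻¹⁶) / c⁴) · c⁻⁴) / ((c⁻¹)⁴)    [power of a power]
= ((((a⁻¹² · c⁻⁸) · a⁻¹⁶) / c⁴) · c⁻⁴) / c⁻⁴    [power of a power]
= a⁻²⁸c⁻¹²    [quotient of powers; product of powers]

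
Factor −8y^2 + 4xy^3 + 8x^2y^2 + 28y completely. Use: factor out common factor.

4y(−2y + xy^2 + 2x^2y + 7)

−8y^2 + 4xy^3 + 8x^2y^2 + 28y
= 4(−2y^2 + xy^3 + 2x^2y^2 + 7y)    [factor out 4]
= 4y(−2y + xy^2 + 2x^2y + 7)    [factor out y]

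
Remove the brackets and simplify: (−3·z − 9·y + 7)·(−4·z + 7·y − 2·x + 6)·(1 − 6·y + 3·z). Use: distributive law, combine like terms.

−126·z² − 27·y·z² + 36·z³ + 276·y·z − 279·y²·z − 36·x·z + 18·x·y·z + 18·x·z² + 80·z − 33·y² + 378·y³ + 102·x·y − 108·x·y² − 257·y − 14·x + 42

(−3·z − 9·y + 7)·(−4·z + 7·y − 2·x + 6)·(1 − 6·y + 3·z)
= (12·z² − 21·y·z + 6·x·z − 18·z + 36·y·z − 63·y² + 18·x·y − 54·y − 28·z + 49·y − 14·x + 42)·(1 − 6·y + 3·z)    [distributive law]
= (12·z² + 15·y·z + 6·x·z − 46·z − 63·y² + 18·x·y − 5·y − 14·x + 42)·(1 − 6·y + 3·z)    [combine like terms]
= 12·z² − 72·y·z² + 36·z³ + 15·y·z − 90·y²·z + 45·y·z² + 6·x·z − 36·x·y·z + 18·x·z² − 46·z + 276·y·z − 138·z² − 63·y² + 378·y³ − 189·y²·z + 18·x·y − 108·x·y² + 54·x·y·z − 5·y + 30·y² − 15·y·z − 14·x + 84·x·y − 42·x·z + 42 − 252·y + 126·z    [distributive law]
= −126·z² − 27·y·z² + 36·z³ + 276·y·z − 279·y²·z − 36·x·z + 18·x·y·z + 18·x·z² + 80·z − 33·y² + 378·y³ + 102·x·y − 108·x·y² − 257·y − 14·x + 42    [combine like terms]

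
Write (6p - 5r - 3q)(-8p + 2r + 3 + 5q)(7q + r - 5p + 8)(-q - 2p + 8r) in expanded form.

-300p^2q^2 + 972p^3q - 5686p^2qr + 2536p^3r - 2668p^2r^2 - 480p^4 - 732p^2q + 948p^3 - 4810p^2r + 3515pq^2r + 4684pqr^2 + 836pr^3 + 5039pqr + 4262pr^2 - 237pq^2 - 288p^2 + 1392pr - 243pq^3 - 1755q^2r^2 - 798qr^3 - 80r^4 - 2801qr^2 - 760r^3 - 1102q^2r - 456qr - 960r^2 - 608q^3r + 183q^3 + 72q^2 + 105q^4

(6p - 5r - 3q)(-8p + 2r + 3 + 5q)(7q + r - 5p + 8)(-q - 2p + 8r)
= (-48p^2 + 12pr + 18p + 30pq + 40pr - 10r^2 - 15r - 25qr + 24pq - 6qr - 9q - 15q^2)(7q + r - 5p + 8)(-q - 2p + 8r)    [distributive law]
= (-48p^2 + 52pr + 18p + 54pq - 10r^2 - 15r - 31qr - 9q - 15q^2)(7q + r - 5p + 8)(-q - 2p + 8r)    [combine like terms]
= (-336p^2q - 48p^2r + 240p^3 - 384p^2 + 364pqr + 52pr^2 - 260p^2r + 416pr + 126pq + 18pr - 90p^2 + 144p + 378pq^2 + 54pqr - 270p^2q + 432pq - 70qr^2 - 10r^3 + 50pr^2 - 80r^2 - 105qr - 15r^2 + 75pr - 120r - 217q^2r - 31qr^2 + 155pqr - 248qr - 63q^2 - 9qr + 45pq - 72q - 105q^3 - 15q^2r + 75pq^2 - 120q^2)(-q - 2p + 8r)    [distributive law]
= (-606p^2q - 308p^2r + 240p^3 - 474p^2 + 573pqr + 102pr^2 + 509pr + 603pq + 144p + 453pq^2 - 101qr^2 - 10r^3 - 95r^2 - 362qr - 120r - 232q^2r - 183q^2 - 72q - 105q^3)(-q - 2p + 8r)    [combine like terms]
= 606p^2q^2 + 1212p^3q - 4848p^2qr + 308p^2qr + 616p^3r - 2464p^2r^2 - 240p^3q - 480p^4 + 1920p^3r + 474p^2q + 948p^3 - 3792p^2r - 573pq^2r - 1146p^2qr + 4584pqr^2 - 102pqr^2 - 204p^2r^2 + 816pr^3 - 509pqr - 1018p^2r + 4072pr^2 - 603pq^2 - 1206p^2q + 4824pqr - 144pq - 288p^2 + 1152pr - 453pq^3 - 906p^2q^2 + 3624pq^2r + 101q^2r^2 + 202pqr^2 - 808qr^3 + 10qr^3 + 20pr^3 - 80r^4 + 95qr^2 + 190pr^2 - 760r^3 + 362q^2r + 724pqr - 2896qr^2 + 120qr + 240pr - 960r^2 + 232q^3r + 464pq^2r - 1856q^2r^2 + 183q^3 + 366pq^2 - 1464q^2r + 72q^2 + 144pq - 576qr + 105q^4 + 210pq^3 - 840q^3r    [distributive law]
= -300p^2q^2 + 972p^3q - 5686p^2qr + 2536p^3r - 2668p^2r^2 - 480p^4 - 732p^2q + 948p^3 - 4810p^2r + 3515pq^2r + 4684pqr^2 + 836pr^3 + 5039pqr + 4262pr^2 - 237pq^2 - 288p^2 + 1392pr - 243pq^3 - 1755q^2r^2 - 798qr^3 - 80r^4 - 2801qr^2 - 760r^3 - 1102q^2r - 456qr - 960r^2 - 608q^3r + 183q^3 + 72q^2 + 105q^4    [combine like terms]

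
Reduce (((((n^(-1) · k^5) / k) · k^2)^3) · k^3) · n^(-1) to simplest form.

k^21n^(-4)

(((((n^(-1) · k^5) / k) · k^2)^3) · k^3) · n^(-1)
= (((((n^(-1) · k^5) / k)^3) · ((k^2)^3)) · k^3) · n^(-1)    [power of a product]
= (((((n^(-1) · k^5)^3) / (k^3)) · ((k^2)^3)) · k^3) · n^(-1)    [power of a quotient]
= ((((((n^(-1))^3) · ((k^5)^3)) / (k^3)) · ((k^2)^3)) · k^3) · n^(-1)    [power of a product]
= ((((n^(-3) · ((k^5)^3)) / (k^3)) · ((k^2)^3)) · k^3) · n^(-1)    [power of a power]
= ((((n^(-3) · k^15) / (k^3)) · ((k^2)^3)) · k^3) · n^(-1)    [power of a power]
= ((((n^(-3) · k^15) / k^3) · k^6) · k^3) · n^(-1)    [power of a power]
= k^21n^(-4)    [quotient of powers; product of powers]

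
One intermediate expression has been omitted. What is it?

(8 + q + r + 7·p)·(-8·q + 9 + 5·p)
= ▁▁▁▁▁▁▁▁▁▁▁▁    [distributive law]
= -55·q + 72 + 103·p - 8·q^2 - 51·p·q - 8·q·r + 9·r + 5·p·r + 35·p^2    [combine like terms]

After distributive law, the bracketed line is:

-64·q + 72 + 40·p - 8·q^2 + 9·q + 5·p·q - 8·q·r + 9·r + 5·p·r - 56·p·q + 63·p + 35·p^2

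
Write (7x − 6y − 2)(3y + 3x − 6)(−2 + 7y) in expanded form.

(7x − 6y − 2)(3y + 3x − 6)(−2 + 7y)
= (21xy + 21x^2 − 42x − 18y^2 − 18xy + 36y − 6y − 6x + 12)(−2 + 7y)    [distributive law]
= (3xy + 21x^2 − 48x − 18y^2 + 30y + 12)(−2 + 7y)    [combine like terms]
= −6xy + 21xy^2 − 42x^2 + 147x^2y + 96x − 336xy + 36y^2 − 126y^3 − 60y + 210y^2 − 24 + 84y    [distributive law]
= −342xy + 21xy^2 − 42x^2 + 147x^2y + 96x + 246y^2 − 126y^3 + 24y − 24    [combine like terms]

−342xy + 21xy^2 − 42x^2 + 147x^2y + 96x + 246y^2 − 126y^3 + 24y − 24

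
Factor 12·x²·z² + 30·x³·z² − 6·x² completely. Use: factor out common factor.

6·x²(2·z² + 5·x·z² − 1)

12·x²·z² + 30·x³·z² − 6·x²
= 6(2·x²·z² + 5·x³·z² − x²)    [factor out 6]
= 6·x²(2·z² + 5·x·z² − 1)    [factor out x²]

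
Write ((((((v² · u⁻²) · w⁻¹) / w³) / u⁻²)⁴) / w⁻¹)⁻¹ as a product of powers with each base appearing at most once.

v⁻⁸w¹⁵

((((((v² · u⁻²) · w⁻¹) / w³) / u⁻²)⁴) / w⁻¹)⁻¹
= ((((((v² · u⁻²) · w⁻¹) / w³) / u⁻²)⁴)⁻¹) / ((w⁻¹)⁻¹)    [power of a quotient]
= (((((v² · u⁻²) · w⁻¹) / w³) / u⁻²)⁻⁴) / ((w⁻¹)⁻¹)    [power of a power]
= (((((v² · u⁻²) · w⁻¹) / w³)⁻⁴) / ((u⁻²)⁻⁴)) / ((w⁻¹)⁻¹)    [power of a quotient]
= (((((v² · u⁻²) · w⁻¹)⁻⁴) / ((w³)⁻⁴)) / ((u⁻²)⁻⁴)) / ((w⁻¹)⁻¹)    [power of a quotient]
= (((((v² · u⁻²)⁻⁴) · ((w⁻¹)⁻⁴)) / ((w³)⁻⁴)) / ((u⁻²)⁻⁴)) / ((w⁻¹)⁻¹)    [power of a product]
= ((((((v²)⁻⁴) · ((u⁻²)⁻⁴)) · ((w⁻¹)⁻⁴)) / ((w³)⁻⁴)) / ((u⁻²)⁻⁴)) / ((w⁻¹)⁻¹)    [power of a product]
= ((((v⁻⁸ · ((u⁻²)⁻⁴)) · ((w⁻¹)⁻⁴)) / ((w³)⁻⁴)) / ((u⁻²)⁻⁴)) / ((w⁻¹)⁻¹)    [power of a power]
= ((((v⁻⁸ · u⁸) · ((w⁻¹)⁻⁴)) / ((w³)⁻⁴)) / ((u⁻²)⁻⁴)) / ((w⁻¹)⁻¹)    [power of a power]
= ((((v⁻⁸ · u⁸) · w⁴) / ((w³)⁻⁴)) / ((u⁻²)⁻⁴)) / ((w⁻¹)⁻¹)    [power of a power]
= ((((v⁻⁸ · u⁸) · w⁴) / w⁻¹²) / ((u⁻²)⁻⁴)) / ((w⁻¹)⁻¹)    [power of a power]
= ((((v⁻⁸ · u⁸) · w⁴) / w⁻¹²) / u⁸) / ((w⁻¹)⁻¹)    [power of a power]
= ((((v⁻⁸ · u⁸) · w⁴) / w⁻¹²) / u⁸) / w    [power of a power]
= v⁻⁸w¹⁵    [quotient of powers; product of powers]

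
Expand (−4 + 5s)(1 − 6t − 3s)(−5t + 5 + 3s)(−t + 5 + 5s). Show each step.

−740t^2 + 720t − 188st − 100 + 265s + 245s^2 + 120t^3 + 313st^2 − 866s^2t − 345s^3 − 150st^3 + 765s^2t^2 − 30s^3t − 225s^4

(−4 + 5s)(1 − 6t − 3s)(−5t + 5 + 3s)(−t + 5 + 5s)
= (−4 + 24t + 12s + 5s − 30st − 15s^2)(−5t + 5 + 3s)(−t + 5 + 5s)    [distributive law]
= (−4 + 24t + 17s − 30st − 15s^2)(−5t + 5 + 3s)(−t + 5 + 5s)    [combine like terms]
= (20t − 20 − 12s − 120t^2 + 120t + 72st − 85st + 85s + 51s^2 + 150st^2 − 150st − 90s^2t + 75s^2t − 75s^2 − 45s^3)(−t + 5 + 5s)    [distributive law]
= (140t − 20 + 73s − 120t^2 − 163st − 24s^2 + 150st^2 − 15s^2t − 45s^3)(−t + 5 + 5s)    [combine like terms]
= −140t^2 + 700t + 700st + 20t − 100 − 100s − 73st + 365s + 365s^2 + 120t^3 − 600t^2 − 600st^2 + 163st^2 − 815st − 815s^2t + 24s^2t − 120s^2 − 120s^3 − 150st^3 + 750st^2 + 750s^2t^2 + 15s^2t^2 − 75s^2t − 75s^3t + 45s^3t − 225s^3 − 225s^4    [distributive law]
= −740t^2 + 720t − 188st − 100 + 265s + 245s^2 + 120t^3 + 313st^2 − 866s^2t − 345s^3 − 150st^3 + 765s^2t^2 − 30s^3t − 225s^4    [combine like terms]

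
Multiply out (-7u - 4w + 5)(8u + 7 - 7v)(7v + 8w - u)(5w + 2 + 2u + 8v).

-5253u²vw - 866u²v - 434u³v - 2842u²v² - 2592u²w² - 875u²w - 552u³w + 130u³ + 112u⁴ - 1164uvw + 154uv - 28uv² - 1180uw² + 297uw - 52u² + 3227uv²w + 2744uv³ - 900uvw² - 1280uw³ - 3724vw² + 2513vw - 4641v²w - 1120w³ + 952w² + 2772v²w² + 1568v³w + 1120vw³ + 490v + 1470v² + 560w - 70u - 1960v³

(-7u - 4w + 5)(8u + 7 - 7v)(7v + 8w - u)(5w + 2 + 2u + 8v)
= (-56u² - 49u + 49uv - 32uw - 28w + 28vw + 40u + 35 - 35v)(7v + 8w - u)(5w + 2 + 2u + 8v)    [distributive law]
= (-56u² - 9u + 49uv - 32uw - 28w + 28vw + 35 - 35v)(7v + 8w - u)(5w + 2 + 2u + 8v)    [combine like terms]
= (-392u²v - 448u²w + 56u³ - 63uv - 72uw + 9u² + 343uv² + 392uvw - 49u²v - 224uvw - 256uw² + 32u²w - 196vw - 224w² + 28uw + 196v²w + 224vw² - 28uvw + 245v + 280w - 35u - 245v² - 280vw + 35uv)(5w + 2 + 2u + 8v)    [distributive law]
= (-441u²v - 416u²w + 56u³ - 28uv - 44uw + 9u² + 343uv² + 140uvw - 256uw² - 476vw - 224w² + 196v²w + 224vw² + 245v + 280w - 35u - 245v²)(5w + 2 + 2u + 8v)    [combine like terms]
= -2205u²vw - 882u²v - 882u³v - 3528u²v² - 2080u²w² - 832u²w - 832u³w - 3328u²vw + 280u³w + 112u³ + 112u⁴ + 448u³v - 140uvw - 56uv - 56u²v - 224uv² - 220uw² - 88uw - 88u²w - 352uvw + 45u²w + 18u² + 18u³ + 72u²v + 1715uv²w + 686uv² + 686u²v² + 2744uv³ + 700uvw² + 280uvw + 280u²vw + 1120uv²w - 1280uw³ - 512uw² - 512u²w² - 2048uvw² - 2380vw² - 952vw - 952uvw - 3808v²w - 1120w³ - 448w² - 448uw² - 1792vw² + 980v²w² + 392v²w + 392uv²w + 1568v³w + 1120vw³ + 448vw² + 448uvw² + 1792v²w² + 1225vw + 490v + 490uv + 1960v² + 1400w² + 560w + 560uw + 2240vw - 175uw - 70u - 70u² - 280uv - 1225v²w - 490v² - 490uv² - 1960v³    [distributive law]
= -5253u²vw - 866u²v - 434u³v - 2842u²v² - 2592u²w² - 875u²w - 552u³w + 130u³ + 112u⁴ - 1164uvw + 154uv - 28uv² - 1180uw² + 297uw - 52u² + 3227uv²w + 2744uv³ - 900uvw² - 1280uw³ - 3724vw² + 2513vw - 4641v²w - 1120w³ + 952w² + 2772v²w² + 1568v³w + 1120vw³ + 490v + 1470v² + 560w - 70u - 1960v³    [combine like terms]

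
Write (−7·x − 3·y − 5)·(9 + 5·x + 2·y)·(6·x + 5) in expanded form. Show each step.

−703·x² − 710·x − 210·x³ − 174·x²·y − 367·x·y − 185·y − 36·x·y² − 30·y² − 225

(−7·x − 3·y − 5)·(9 + 5·x + 2·y)·(6·x + 5)
= (−63·x − 35·x² − 14·x·y − 27·y − 15·x·y − 6·y² − 45 − 25·x − 10·y)·(6·x + 5)    [distributive law]
= (−88·x − 35·x² − 29·x·y − 37·y − 6·y² − 45)·(6·x + 5)    [combine like terms]
= −528·x² − 440·x − 210·x³ − 175·x² − 174·x²·y − 145·x·y − 222·x·y − 185·y − 36·x·y² − 30·y² − 270·x − 225    [distributive law]
= −703·x² − 710·x − 210·x³ − 174·x²·y − 367·x·y − 185·y − 36·x·y² − 30·y² − 225    [combine like terms]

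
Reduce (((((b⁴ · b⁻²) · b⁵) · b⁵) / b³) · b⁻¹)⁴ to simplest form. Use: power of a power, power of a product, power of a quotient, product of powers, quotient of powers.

(((((b⁴ · b⁻²) · b⁵) · b⁵) / b³) · b⁻¹)⁴
= (((((b⁴ · b⁻²) · b⁵) · b⁵) / b³)⁴) · ((b⁻¹)⁴)    [power of a product]
= (((((b⁴ · b⁻²) · b⁵) · b⁵)⁴) / ((b³)⁴)) · ((b⁻¹)⁴)    [power of a quotient]
= (((((b⁴ · b⁻²) · b⁵)⁴) · ((b⁵)⁴)) / ((b³)⁴)) · ((b⁻¹)⁴)    [power of a product]
= (((((b⁴ · b⁻²)⁴) · ((b⁵)⁴)) · ((b⁵)⁴)) / ((b³)⁴)) · ((b⁻¹)⁴)    [power of a product]
= ((((((b⁴)⁴) · ((b⁻²)⁴)) · ((b⁵)⁴)) · ((b⁵)⁴)) / ((b³)⁴)) · ((b⁻¹)⁴)    [power of a product]
= ((((b¹⁶ · ((b⁻²)⁴)) · ((b⁵)⁴)) · ((b⁵)⁴)) / ((b³)⁴)) · ((b⁻¹)⁴)    [power of a power]
= ((((b¹⁶ · b⁻⁸) · ((b⁵)⁴)) · ((b⁵)⁴)) / ((b³)⁴)) · ((b⁻¹)⁴)    [power of a power]
= (((b⁸ · ((b⁵)⁴)) · ((b⁵)⁴)) / ((b³)⁴)) · ((b⁻¹)⁴)    [product of powers]
= (((b⁸ · b²⁰) · ((b⁵)⁴)) / ((b³)⁴)) · ((b⁻¹)⁴)    [power of a power]
= ((b²⁸ · ((b⁵)⁴)) / ((b³)⁴)) · ((b⁻¹)⁴)    [product of powers]
= ((b²⁸ · b²⁰) / ((b³)⁴)) · ((b⁻¹)⁴)    [power of a power]
= (b⁴⁸ / ((b³)⁴)) · ((b⁻¹)⁴)    [product of powers]
= (b⁴⁸ / b¹²) · ((b⁻¹)⁴)    [power of a power]
= b³⁶ · ((b⁻¹)⁴)    [quotient of powers]
= b³⁶ · b⁻⁴    [power of a power]
= b³²    [product of powers]

b³²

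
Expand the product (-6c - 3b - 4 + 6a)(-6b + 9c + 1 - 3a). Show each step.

9bc - 54c^2 - 42c + 72ac + 18b^2 + 21b - 27ab - 4 + 18a - 18a^2

(-6c - 3b - 4 + 6a)(-6b + 9c + 1 - 3a)
= 36bc - 54c^2 - 6c + 18ac + 18b^2 - 27bc - 3b + 9ab + 24b - 36c - 4 + 12a - 36ab + 54ac + 6a - 18a^2    [distributive law]
= 9bc - 54c^2 - 42c + 72ac + 18b^2 + 21b - 27ab - 4 + 18a - 18a^2    [combine like terms]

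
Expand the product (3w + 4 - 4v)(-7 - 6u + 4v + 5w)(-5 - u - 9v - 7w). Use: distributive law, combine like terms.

(3w + 4 - 4v)(-7 - 6u + 4v + 5w)(-5 - u - 9v - 7w)
= (-21w - 18uw + 12vw + 15w^2 - 28 - 24u + 16v + 20w + 28v + 24uv - 16v^2 - 20vw)(-5 - u - 9v - 7w)    [distributive law]
= (-w - 18uw - 8vw + 15w^2 - 28 - 24u + 44v + 24uv - 16v^2)(-5 - u - 9v - 7w)    [combine like terms]
= 5w + uw + 9vw + 7w^2 + 90uw + 18u^2w + 162uvw + 126uw^2 + 40vw + 8uvw + 72v^2w + 56vw^2 - 75w^2 - 15uw^2 - 135vw^2 - 105w^3 + 140 + 28u + 252v + 196w + 120u + 24u^2 + 216uv + 168uw - 220v - 44uv - 396v^2 - 308vw - 120uv - 24u^2v - 216uv^2 - 168uvw + 80v^2 + 16uv^2 + 144v^3 + 112v^2w    [distributive law]
= 201w + 259uw - 259vw - 68w^2 + 18u^2w + 2uvw + 111uw^2 + 184v^2w - 79vw^2 - 105w^3 + 140 + 148u + 32v + 24u^2 + 52uv - 316v^2 - 24u^2v - 200uv^2 + 144v^3    [combine like terms]

201w + 259uw - 259vw - 68w^2 + 18u^2w + 2uvw + 111uw^2 + 184v^2w - 79vw^2 - 105w^3 + 140 + 148u + 32v + 24u^2 + 52uv - 316v^2 - 24u^2v - 200uv^2 + 144v^3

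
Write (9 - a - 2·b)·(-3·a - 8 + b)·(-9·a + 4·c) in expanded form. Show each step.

171·a^2 - 76·a·c + 648·a - 288·c - 225·a·b + 100·b·c - 27·a^3 + 12·a^2·c - 45·a^2·b + 20·a·b·c + 18·a·b^2 - 8·b^2·c

(9 - a - 2·b)·(-3·a - 8 + b)·(-9·a + 4·c)
= (-27·a - 72 + 9·b + 3·a^2 + 8·a - a·b + 6·a·b + 16·b - 2·b^2)·(-9·a + 4·c)    [distributive law]
= (-19·a - 72 + 25·b + 3·a^2 + 5·a·b - 2·b^2)·(-9·a + 4·c)    [combine like terms]
= 171·a^2 - 76·a·c + 648·a - 288·c - 225·a·b + 100·b·c - 27·a^3 + 12·a^2·c - 45·a^2·b + 20·a·b·c + 18·a·b^2 - 8·b^2·c    [distributive law]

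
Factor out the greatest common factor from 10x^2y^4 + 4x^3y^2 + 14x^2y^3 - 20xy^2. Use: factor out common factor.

10x^2y^4 + 4x^3y^2 + 14x^2y^3 - 20xy^2
= 2(5x^2y^4 + 2x^3y^2 + 7x^2y^3 - 10xy^2)    [factor out 2]
= 2xy^2(5xy^2 + 2x^2 + 7xy - 10)    [factor out xy^2]

2xy^2(5xy^2 + 2x^2 + 7xy - 10)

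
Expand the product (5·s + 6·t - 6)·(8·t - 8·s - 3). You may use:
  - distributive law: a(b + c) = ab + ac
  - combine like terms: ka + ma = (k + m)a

(5·s + 6·t - 6)·(8·t - 8·s - 3)
= 40·s·t - 40·s² - 15·s + 48·t² - 48·s·t - 18·t - 48·t + 48·s + 18    [distributive law]
= -8·s·t - 40·s² + 33·s + 48·t² - 66·t + 18    [combine like terms]

-8·s·t - 40·s² + 33·s + 48·t² - 66·t + 18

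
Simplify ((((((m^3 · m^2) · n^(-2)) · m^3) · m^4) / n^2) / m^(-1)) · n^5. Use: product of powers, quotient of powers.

((((((m^3 · m^2) · n^(-2)) · m^3) · m^4) / n^2) / m^(-1)) · n^5
= (((((m^5 · n^(-2)) · m^3) · m^4) / n^2) / m^(-1)) · n^5    [product of powers]
= m^13·n    [quotient of powers; product of powers]

m^13·n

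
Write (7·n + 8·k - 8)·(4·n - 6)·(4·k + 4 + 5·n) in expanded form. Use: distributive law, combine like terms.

272·k·n² - 258·n² + 140·n³ - 408·k·n - 56·n + 128·k²·n - 192·k² + 192

(7·n + 8·k - 8)·(4·n - 6)·(4·k + 4 + 5·n)
= (28·n² - 42·n + 32·k·n - 48·k - 32·n + 48)·(4·k + 4 + 5·n)    [distributive law]
= (28·n² - 74·n + 32·k·n - 48·k + 48)·(4·k + 4 + 5·n)    [combine like terms]
= 112·k·n² + 112·n² + 140·n³ - 296·k·n - 296·n - 370·n² + 128·k²·n + 128·k·n + 160·k·n² - 192·k² - 192·k - 240·k·n + 192·k + 192 + 240·n    [distributive law]
= 272·k·n² - 258·n² + 140·n³ - 408·k·n - 56·n + 128·k²·n - 192·k² + 192    [combine like terms]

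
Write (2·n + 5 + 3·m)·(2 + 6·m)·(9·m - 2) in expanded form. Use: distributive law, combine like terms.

(2·n + 5 + 3·m)·(2 + 6·m)·(9·m - 2)
= (4·n + 12·m·n + 10 + 30·m + 6·m + 18·m^2)·(9·m - 2)    [distributive law]
= (4·n + 12·m·n + 10 + 36·m + 18·m^2)·(9·m - 2)    [combine like terms]
= 36·m·n - 8·n + 108·m^2·n - 24·m·n + 90·m - 20 + 324·m^2 - 72·m + 162·m^3 - 36·m^2    [distributive law]
= 12·m·n - 8·n + 108·m^2·n + 18·m - 20 + 288·m^2 + 162·m^3    [combine like terms]

12·m·n - 8·n + 108·m^2·n + 18·m - 20 + 288·m^2 + 162·m^3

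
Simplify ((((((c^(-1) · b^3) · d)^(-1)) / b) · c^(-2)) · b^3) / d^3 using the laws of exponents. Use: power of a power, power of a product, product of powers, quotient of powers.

((((((c^(-1) · b^3) · d)^(-1)) / b) · c^(-2)) · b^3) / d^3
= ((((((c^(-1) · b^3)^(-1)) · (d^(-1))) / b) · c^(-2)) · b^3) / d^3    [power of a product]
= (((((((c^(-1))^(-1)) · ((b^3)^(-1))) · (d^(-1))) / b) · c^(-2)) · b^3) / d^3    [power of a product]
= (((((c · ((b^3)^(-1))) · (d^(-1))) / b) · c^(-2)) · b^3) / d^3    [power of a power]
= (((((c · b^(-3)) · (d^(-1))) / b) · c^(-2)) · b^3) / d^3    [power of a power]
= b^(-1)·c^(-1)·d^(-4)    [quotient of powers; product of powers]

b^(-1)·c^(-1)·d^(-4)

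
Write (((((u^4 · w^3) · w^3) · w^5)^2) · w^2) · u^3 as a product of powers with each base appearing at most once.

u^11w^24

(((((u^4 · w^3) · w^3) · w^5)^2) · w^2) · u^3
= (((((u^4 · w^3) · w^3)^2) · ((w^5)^2)) · w^2) · u^3    [power of a product]
= (((((u^4 · w^3)^2) · ((w^3)^2)) · ((w^5)^2)) · w^2) · u^3    [power of a product]
= ((((((u^4)^2) · ((w^3)^2)) · ((w^3)^2)) · ((w^5)^2)) · w^2) · u^3    [power of a product]
= ((((u^8 · ((w^3)^2)) · ((w^3)^2)) · ((w^5)^2)) · w^2) · u^3    [power of a power]
= ((((u^8 · w^6) · ((w^3)^2)) · ((w^5)^2)) · w^2) · u^3    [power of a power]
= ((((u^8 · w^6) · w^6) · ((w^5)^2)) · w^2) · u^3    [power of a power]
= ((((u^8 · w^6) · w^6) · w^10) · w^2) · u^3    [power of a power]
= u^11w^24    [product of powers]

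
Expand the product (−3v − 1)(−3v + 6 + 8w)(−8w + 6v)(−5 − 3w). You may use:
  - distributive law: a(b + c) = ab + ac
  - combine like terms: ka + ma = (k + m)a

1350v^2w + 648v^2w^2 − 270v^3 − 162v^3w − 252vw − 1176vw^2 + 450v^2 − 576vw^3 − 240w − 464w^2 + 180v − 192w^3

(−3v − 1)(−3v + 6 + 8w)(−8w + 6v)(−5 − 3w)
= (9v^2 − 18v − 24vw + 3v − 6 − 8w)(−8w + 6v)(−5 − 3w)    [distributive law]
= (9v^2 − 15v − 24vw − 6 − 8w)(−8w + 6v)(−5 − 3w)    [combine like terms]
= (−72v^2w + 54v^3 + 120vw − 90v^2 + 192vw^2 − 144v^2w + 48w − 36v + 64w^2 − 48vw)(−5 − 3w)    [distributive law]
= (−216v^2w + 54v^3 + 72vw − 90v^2 + 192vw^2 + 48w − 36v + 64w^2)(−5 − 3w)    [combine like terms]
= 1080v^2w + 648v^2w^2 − 270v^3 − 162v^3w − 360vw − 216vw^2 + 450v^2 + 270v^2w − 960vw^2 − 576vw^3 − 240w − 144w^2 + 180v + 108vw − 320w^2 − 192w^3    [distributive law]
= 1350v^2w + 648v^2w^2 − 270v^3 − 162v^3w − 252vw − 1176vw^2 + 450v^2 − 576vw^3 − 240w − 464w^2 + 180v − 192w^3    [combine like terms]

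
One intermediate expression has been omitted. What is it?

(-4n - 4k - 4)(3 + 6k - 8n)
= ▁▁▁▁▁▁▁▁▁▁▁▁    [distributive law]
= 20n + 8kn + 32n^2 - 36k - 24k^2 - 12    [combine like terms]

After distributive law, the bracketed line is:

-12n - 24kn + 32n^2 - 12k - 24k^2 + 32kn - 12 - 24k + 32n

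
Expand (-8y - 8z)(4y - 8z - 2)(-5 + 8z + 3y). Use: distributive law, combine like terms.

(-8y - 8z)(4y - 8z - 2)(-5 + 8z + 3y)
= (-32y² + 64yz + 16y - 32yz + 64z² + 16z)(-5 + 8z + 3y)    [distributive law]
= (-32y² + 32yz + 16y + 64z² + 16z)(-5 + 8z + 3y)    [combine like terms]
= 160y² - 256y²z - 96y³ - 160yz + 256yz² + 96y²z - 80y + 128yz + 48y² - 320z² + 512z³ + 192yz² - 80z + 128z² + 48yz    [distributive law]
= 208y² - 160y²z - 96y³ + 16yz + 448yz² - 80y - 192z² + 512z³ - 80z    [combine like terms]

208y² - 160y²z - 96y³ + 16yz + 448yz² - 80y - 192z² + 512z³ - 80z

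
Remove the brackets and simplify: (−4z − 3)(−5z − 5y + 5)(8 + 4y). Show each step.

(−4z − 3)(−5z − 5y + 5)(8 + 4y)
= (20z^2 + 20yz − 20z + 15z + 15y − 15)(8 + 4y)    [distributive law]
= (20z^2 + 20yz − 5z + 15y − 15)(8 + 4y)    [combine like terms]
= 160z^2 + 80yz^2 + 160yz + 80y^2z − 40z − 20yz + 120y + 60y^2 − 120 − 60y    [distributive law]
= 160z^2 + 80yz^2 + 140yz + 80y^2z − 40z + 60y + 60y^2 − 120    [combine like terms]

160z^2 + 80yz^2 + 140yz + 80y^2z − 40z + 60y + 60y^2 − 120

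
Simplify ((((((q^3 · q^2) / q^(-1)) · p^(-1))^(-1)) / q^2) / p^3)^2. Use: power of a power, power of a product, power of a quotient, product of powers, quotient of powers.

((((((q^3 · q^2) / q^(-1)) · p^(-1))^(-1)) / q^2) / p^3)^2
= ((((((q^3 · q^2) / q^(-1)) · p^(-1))^(-1)) / q^2)^2) / ((p^3)^2)    [power of a quotient]
= ((((((q^3 · q^2) / q^(-1)) · p^(-1))^(-1))^2) / ((q^2)^2)) / ((p^3)^2)    [power of a quotient]
= (((((q^3 · q^2) / q^(-1)) · p^(-1))^(-2)) / ((q^2)^2)) / ((p^3)^2)    [power of a power]
= (((((q^3 · q^2) / q^(-1))^(-2)) · ((p^(-1))^(-2))) / ((q^2)^2)) / ((p^3)^2)    [power of a product]
= (((((q^3 · q^2)^(-2)) / ((q^(-1))^(-2))) · ((p^(-1))^(-2))) / ((q^2)^2)) / ((p^3)^2)    [power of a quotient]
= ((((((q^3)^(-2)) · ((q^2)^(-2))) / ((q^(-1))^(-2))) · ((p^(-1))^(-2))) / ((q^2)^2)) / ((p^3)^2)    [power of a product]
= ((((q^(-6) · ((q^2)^(-2))) / ((q^(-1))^(-2))) · ((p^(-1))^(-2))) / ((q^2)^2)) / ((p^3)^2)    [power of a power]
= ((((q^(-6) · q^(-4)) / ((q^(-1))^(-2))) · ((p^(-1))^(-2))) / ((q^2)^2)) / ((p^3)^2)    [power of a power]
= (((q^(-10) / ((q^(-1))^(-2))) · ((p^(-1))^(-2))) / ((q^2)^2)) / ((p^3)^2)    [product of powers]
= (((q^(-10) / q^2) · ((p^(-1))^(-2))) / ((q^2)^2)) / ((p^3)^2)    [power of a power]
= ((q^(-12) · ((p^(-1))^(-2))) / ((q^2)^2)) / ((p^3)^2)    [quotient of powers]
= ((q^(-12) · p^2) / ((q^2)^2)) / ((p^3)^2)    [power of a power]
= ((q^(-12) · p^2) / q^4) / ((p^3)^2)    [power of a power]
= ((q^(-12) · p^2) / q^4) / p^6    [power of a power]
= p^(-4)·q^(-16)    [quotient of powers]

p^(-4)·q^(-16)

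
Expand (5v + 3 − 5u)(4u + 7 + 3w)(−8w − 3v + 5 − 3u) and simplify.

−160uvw − 60uv^2 + 64uv − 232vw − 105v^2 + 112v − 120vw^2 − 45v^2w + 82uw − 178u − 31u^2 − 123w + 105 − 72w^2 + 205u^2w + 60u^3 + 120uw^2

(5v + 3 − 5u)(4u + 7 + 3w)(−8w − 3v + 5 − 3u)
= (20uv + 35v + 15vw + 12u + 21 + 9w − 20u^2 − 35u − 15uw)(−8w − 3v + 5 − 3u)    [distributive law]
= (20uv + 35v + 15vw − 23u + 21 + 9w − 20u^2 − 15uw)(−8w − 3v + 5 − 3u)    [combine like terms]
= −160uvw − 60uv^2 + 100uv − 60u^2v − 280vw − 105v^2 + 175v − 105uv − 120vw^2 − 45v^2w + 75vw − 45uvw + 184uw + 69uv − 115u + 69u^2 − 168w − 63v + 105 − 63u − 72w^2 − 27vw + 45w − 27uw + 160u^2w + 60u^2v − 100u^2 + 60u^3 + 120uw^2 + 45uvw − 75uw + 45u^2w    [distributive law]
= −160uvw − 60uv^2 + 64uv − 232vw − 105v^2 + 112v − 120vw^2 − 45v^2w + 82uw − 178u − 31u^2 − 123w + 105 − 72w^2 + 205u^2w + 60u^3 + 120uw^2    [combine like terms]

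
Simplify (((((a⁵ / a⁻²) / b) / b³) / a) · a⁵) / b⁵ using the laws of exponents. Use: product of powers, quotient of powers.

a¹¹b⁻⁹

(((((a⁵ / a⁻²) / b) / b³) / a) · a⁵) / b⁵
= ((((a⁷ / b) / b³) / a) · a⁵) / b⁵    [quotient of powers]
= a¹¹b⁻⁹    [quotient of powers; product of powers]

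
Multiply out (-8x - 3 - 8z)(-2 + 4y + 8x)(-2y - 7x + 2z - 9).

388xy + 632x^2 + 448xz + 30x + 64xy^2 + 352x^2y + 288xyz + 448x^3 + 320x^2z + 96y - 132z - 54 + 24y^2 + 232yz + 32z^2 + 64y^2z - 64yz^2 - 128xz^2

(-8x - 3 - 8z)(-2 + 4y + 8x)(-2y - 7x + 2z - 9)
= (16x - 32xy - 64x^2 + 6 - 12y - 24x + 16z - 32yz - 64xz)(-2y - 7x + 2z - 9)    [distributive law]
= (-8x - 32xy - 64x^2 + 6 - 12y + 16z - 32yz - 64xz)(-2y - 7x + 2z - 9)    [combine like terms]
= 16xy + 56x^2 - 16xz + 72x + 64xy^2 + 224x^2y - 64xyz + 288xy + 128x^2y + 448x^3 - 128x^2z + 576x^2 - 12y - 42x + 12z - 54 + 24y^2 + 84xy - 24yz + 108y - 32yz - 112xz + 32z^2 - 144z + 64y^2z + 224xyz - 64yz^2 + 288yz + 128xyz + 448x^2z - 128xz^2 + 576xz    [distributive law]
= 388xy + 632x^2 + 448xz + 30x + 64xy^2 + 352x^2y + 288xyz + 448x^3 + 320x^2z + 96y - 132z - 54 + 24y^2 + 232yz + 32z^2 + 64y^2z - 64yz^2 - 128xz^2    [combine like terms]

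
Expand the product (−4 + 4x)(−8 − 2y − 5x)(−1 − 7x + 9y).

(−4 + 4x)(−8 − 2y − 5x)(−1 − 7x + 9y)
= (32 + 8y + 20x − 32x − 8xy − 20x^2)(−1 − 7x + 9y)    [distributive law]
= (32 + 8y − 12x − 8xy − 20x^2)(−1 − 7x + 9y)    [combine like terms]
= −32 − 224x + 288y − 8y − 56xy + 72y^2 + 12x + 84x^2 − 108xy + 8xy + 56x^2y − 72xy^2 + 20x^2 + 140x^3 − 180x^2y    [distributive law]
= −32 − 212x + 280y − 156xy + 72y^2 + 104x^2 − 124x^2y − 72xy^2 + 140x^3    [combine like terms]

−32 − 212x + 280y − 156xy + 72y^2 + 104x^2 − 124x^2y − 72xy^2 + 140x^3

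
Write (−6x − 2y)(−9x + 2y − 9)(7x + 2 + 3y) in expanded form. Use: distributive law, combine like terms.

378x^3 + 486x^2 + 204x^2y + 300xy − 10xy^2 + 108x + 46y^2 − 12y^3 + 36y

(−6x − 2y)(−9x + 2y − 9)(7x + 2 + 3y)
= (54x^2 − 12xy + 54x + 18xy − 4y^2 + 18y)(7x + 2 + 3y)    [distributive law]
= (54x^2 + 6xy + 54x − 4y^2 + 18y)(7x + 2 + 3y)    [combine like terms]
= 378x^3 + 108x^2 + 162x^2y + 42x^2y + 12xy + 18xy^2 + 378x^2 + 108x + 162xy − 28xy^2 − 8y^2 − 12y^3 + 126xy + 36y + 54y^2    [distributive law]
= 378x^3 + 486x^2 + 204x^2y + 300xy − 10xy^2 + 108x + 46y^2 − 12y^3 + 36y    [combine like terms]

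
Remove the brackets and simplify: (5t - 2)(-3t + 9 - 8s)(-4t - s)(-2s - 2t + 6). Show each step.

(5t - 2)(-3t + 9 - 8s)(-4t - s)(-2s - 2t + 6)
= (-15t^2 + 45t - 40st + 6t - 18 + 16s)(-4t - s)(-2s - 2t + 6)    [distributive law]
= (-15t^2 + 51t - 40st - 18 + 16s)(-4t - s)(-2s - 2t + 6)    [combine like terms]
= (60t^3 + 15st^2 - 204t^2 - 51st + 160st^2 + 40s^2t + 72t + 18s - 64st - 16s^2)(-2s - 2t + 6)    [distributive law]
= (60t^3 + 175st^2 - 204t^2 - 115st + 40s^2t + 72t + 18s - 16s^2)(-2s - 2t + 6)    [combine like terms]
= -120st^3 - 120t^4 + 360t^3 - 350s^2t^2 - 350st^3 + 1050st^2 + 408st^2 + 408t^3 - 1224t^2 + 230s^2t + 230st^2 - 690st - 80s^3t - 80s^2t^2 + 240s^2t - 144st - 144t^2 + 432t - 36s^2 - 36st + 108s + 32s^3 + 32s^2t - 96s^2    [distributive law]
= -470st^3 - 120t^4 + 768t^3 - 430s^2t^2 + 1688st^2 - 1368t^2 + 502s^2t - 870st - 80s^3t + 432t - 132s^2 + 108s + 32s^3    [combine like terms]

-470st^3 - 120t^4 + 768t^3 - 430s^2t^2 + 1688st^2 - 1368t^2 + 502s^2t - 870st - 80s^3t + 432t - 132s^2 + 108s + 32s^3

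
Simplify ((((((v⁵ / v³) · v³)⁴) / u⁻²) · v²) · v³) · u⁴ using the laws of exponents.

((((((v⁵ / v³) · v³)⁴) / u⁻²) · v²) · v³) · u⁴
= ((((((v⁵ / v³)⁴) · ((v³)⁴)) / u⁻²) · v²) · v³) · u⁴    [power of a product]
= (((((((v⁵)⁴) / ((v³)⁴)) · ((v³)⁴)) / u⁻²) · v²) · v³) · u⁴    [power of a quotient]
= (((((v²⁰ / ((v³)⁴)) · ((v³)⁴)) / u⁻²) · v²) · v³) · u⁴    [power of a power]
= (((((v²⁰ / v¹²) · ((v³)⁴)) / u⁻²) · v²) · v³) · u⁴    [power of a power]
= ((((v⁸ · ((v³)⁴)) / u⁻²) · v²) · v³) · u⁴    [quotient of powers]
= ((((v⁸ · v¹²) / u⁻²) · v²) · v³) · u⁴    [power of a power]
= (((v²⁰ / u⁻²) · v²) · v³) · u⁴    [product of powers]
= u⁶·v²⁵    [quotient of powers; product of powers]

u⁶·v²⁵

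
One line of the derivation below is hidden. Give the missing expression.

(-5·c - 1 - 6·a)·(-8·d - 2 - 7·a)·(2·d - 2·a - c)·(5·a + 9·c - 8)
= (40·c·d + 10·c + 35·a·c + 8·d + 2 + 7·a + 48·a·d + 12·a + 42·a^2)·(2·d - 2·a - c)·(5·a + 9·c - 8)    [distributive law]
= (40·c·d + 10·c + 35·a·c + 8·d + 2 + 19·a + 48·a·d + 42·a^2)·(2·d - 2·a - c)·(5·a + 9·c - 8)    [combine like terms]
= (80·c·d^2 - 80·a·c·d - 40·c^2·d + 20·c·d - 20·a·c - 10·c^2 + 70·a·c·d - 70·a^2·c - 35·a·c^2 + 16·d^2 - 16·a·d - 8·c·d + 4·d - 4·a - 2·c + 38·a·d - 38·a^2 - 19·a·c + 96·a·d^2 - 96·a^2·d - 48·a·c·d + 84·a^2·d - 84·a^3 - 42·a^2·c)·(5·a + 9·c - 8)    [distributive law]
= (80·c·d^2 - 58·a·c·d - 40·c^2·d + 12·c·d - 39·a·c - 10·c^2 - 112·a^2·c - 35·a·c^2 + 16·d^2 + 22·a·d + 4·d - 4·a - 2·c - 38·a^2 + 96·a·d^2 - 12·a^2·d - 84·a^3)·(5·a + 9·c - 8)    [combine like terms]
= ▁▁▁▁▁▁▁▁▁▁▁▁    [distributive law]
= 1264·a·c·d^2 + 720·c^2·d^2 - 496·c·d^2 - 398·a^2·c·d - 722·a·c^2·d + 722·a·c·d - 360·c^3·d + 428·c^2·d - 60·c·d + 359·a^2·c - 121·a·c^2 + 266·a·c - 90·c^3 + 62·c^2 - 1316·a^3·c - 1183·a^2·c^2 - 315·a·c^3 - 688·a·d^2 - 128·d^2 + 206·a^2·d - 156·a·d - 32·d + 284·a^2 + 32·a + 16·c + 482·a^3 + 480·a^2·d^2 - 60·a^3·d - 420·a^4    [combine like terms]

By distributive law:

400·a·c·d^2 + 720·c^2·d^2 - 640·c·d^2 - 290·a^2·c·d - 522·a·c^2·d + 464·a·c·d - 200·a·c^2·d - 360·c^3·d + 320·c^2·d + 60·a·c·d + 108·c^2·d - 96·c·d - 195·a^2·c - 351·a·c^2 + 312·a·c - 50·a·c^2 - 90·c^3 + 80·c^2 - 560·a^3·c - 1008·a^2·c^2 + 896·a^2·c - 175·a^2·c^2 - 315·a·c^3 + 280·a·c^2 + 80·a·d^2 + 144·c·d^2 - 128·d^2 + 110·a^2·d + 198·a·c·d - 176·a·d + 20·a·d + 36·c·d - 32·d - 20·a^2 - 36·a·c + 32·a - 10·a·c - 18·c^2 + 16·c - 190·a^3 - 342·a^2·c + 304·a^2 + 480·a^2·d^2 + 864·a·c·d^2 - 768·a·d^2 - 60·a^3·d - 108·a^2·c·d + 96·a^2·d - 420·a^4 - 756·a^3·c + 672·a^3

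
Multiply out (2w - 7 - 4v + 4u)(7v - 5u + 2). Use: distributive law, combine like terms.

14vw - 10uw + 4w - 57v + 43u - 14 - 28v^2 + 48uv - 20u^2

(2w - 7 - 4v + 4u)(7v - 5u + 2)
= 14vw - 10uw + 4w - 49v + 35u - 14 - 28v^2 + 20uv - 8v + 28uv - 20u^2 + 8u    [distributive law]
= 14vw - 10uw + 4w - 57v + 43u - 14 - 28v^2 + 48uv - 20u^2    [combine like terms]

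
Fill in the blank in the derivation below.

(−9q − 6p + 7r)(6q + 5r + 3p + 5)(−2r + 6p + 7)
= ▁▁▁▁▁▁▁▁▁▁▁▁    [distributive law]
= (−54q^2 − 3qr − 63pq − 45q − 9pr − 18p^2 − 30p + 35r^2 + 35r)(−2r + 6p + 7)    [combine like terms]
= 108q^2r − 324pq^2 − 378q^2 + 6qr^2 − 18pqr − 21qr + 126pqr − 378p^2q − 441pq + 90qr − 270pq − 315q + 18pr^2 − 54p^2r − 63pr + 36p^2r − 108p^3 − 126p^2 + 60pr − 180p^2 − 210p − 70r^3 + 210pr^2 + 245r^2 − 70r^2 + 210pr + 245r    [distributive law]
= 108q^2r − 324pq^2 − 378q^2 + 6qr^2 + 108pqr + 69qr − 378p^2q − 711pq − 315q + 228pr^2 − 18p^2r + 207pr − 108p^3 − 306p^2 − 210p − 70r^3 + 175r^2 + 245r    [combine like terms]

After distributive law, the bracketed line is:

(−54q^2 − 45qr − 27pq − 45q − 36pq − 30pr − 18p^2 − 30p + 42qr + 35r^2 + 21pr + 35r)(−2r + 6p + 7)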